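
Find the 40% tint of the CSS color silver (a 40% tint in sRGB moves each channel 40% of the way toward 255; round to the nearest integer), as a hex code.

#D9D9D9

CSS silver is rgb(192, 192, 192).
Per channel, c → c + 0.4(255 − c):
  R: 192 + 0.4×(255−192) = 192 + 25.2 = 217.2 → 217
  G: 192 + 25.2 = 217.2 → 217
  B: 192 + 25.2 = 217.2 → 217
rgb(217, 217, 217) = #D9D9D9.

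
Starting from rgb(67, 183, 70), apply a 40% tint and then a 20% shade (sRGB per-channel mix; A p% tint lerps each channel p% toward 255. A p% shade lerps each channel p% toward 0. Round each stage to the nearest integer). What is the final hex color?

#72aa73

A 40% tint moves each channel 40% toward 255:
  R: 67 + 75.2 = 142.2 → 142
  G: 183 + 0.4×(255−183) = 183 + 28.8 = 211.8 → 212
  B: 70 + 0.4×(255−70) = 70 + 74 = 144 → 144
After the tint: rgb(142, 212, 144) = #8ed490.
A 20% shade moves each channel 20% toward 0:
  R: 142 + 0.2×(0−142) = 142 − 28.4 = 113.6 → 114
  G: 212 + 0.2×(0−212) = 212 − 42.4 = 169.6 → 170
  B: 144 + 0.2×(0−144) = 144 − 28.8 = 115.2 → 115
rgb(114, 170, 115) = #72aa73.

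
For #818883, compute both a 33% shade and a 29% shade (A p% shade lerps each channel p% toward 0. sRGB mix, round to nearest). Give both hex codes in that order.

#565B58, #5C615D

#818883 is rgb(129, 136, 131).
33% shade:
  R: 129 − 42.57 = 86.43 → 86
  G: 136 − 44.88 = 91.12 → 91
  B: 131 + 0.33×(0−131) = 131 − 43.23 = 87.77 → 88
  → #565B58
29% shade:
  R: 129 + 0.29×(0−129) = 129 − 37.41 = 91.59 → 92
  G: 136 + 0.29×(0−136) = 136 − 39.44 = 96.56 → 97
  B: 131 − 37.99 = 93.01 → 93
  → #5C615D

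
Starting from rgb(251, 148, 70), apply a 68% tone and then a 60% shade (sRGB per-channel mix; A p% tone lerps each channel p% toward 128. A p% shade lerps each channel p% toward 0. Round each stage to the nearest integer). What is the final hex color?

Lerp each channel 68% toward 128:
  R: 251 + 0.68×(128−251) = 251 − 83.64 = 167.36 → 167
  G: 148 + 0.68×(128−148) = 148 − 13.6 = 134.4 → 134
  B: 70 + 39.44 = 109.44 → 109
After the tone: rgb(167, 134, 109) = #a7866d.
A 60% shade moves each channel 60% toward 0:
  R: 167 − 100.2 = 66.8 → 67
  G: 134 + 0.6×(0−134) = 134 − 80.4 = 53.6 → 54
  B: 109 + 0.6×(0−109) = 109 − 65.4 = 43.6 → 44
rgb(67, 54, 44) = #43362c.

#43362c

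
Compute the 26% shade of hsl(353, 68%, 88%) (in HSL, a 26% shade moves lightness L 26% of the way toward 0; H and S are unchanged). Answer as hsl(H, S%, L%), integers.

hsl(353, 68%, 65%)

L moves 26% from 88 toward 0: 88 − 22.88 = 65.12 → 65.
H and S are unchanged.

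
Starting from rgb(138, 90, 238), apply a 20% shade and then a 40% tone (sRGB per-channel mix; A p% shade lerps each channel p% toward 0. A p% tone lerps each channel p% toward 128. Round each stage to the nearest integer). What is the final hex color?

A 20% shade moves each channel 20% toward 0:
  R: 138 − 27.6 = 110.4 → 110
  G: 90 + 0.2×(0−90) = 90 − 18 = 72 → 72
  B: 238 − 47.6 = 190.4 → 190
After the shade: rgb(110, 72, 190) = #6E48BE.
Lerp each channel 40% toward 128:
  R: 110 + 7.2 = 117.2 → 117
  G: 72 + 0.4×(128−72) = 72 + 22.4 = 94.4 → 94
  B: 190 + 0.4×(128−190) = 190 − 24.8 = 165.2 → 165
rgb(117, 94, 165) = #755EA5.

#755EA5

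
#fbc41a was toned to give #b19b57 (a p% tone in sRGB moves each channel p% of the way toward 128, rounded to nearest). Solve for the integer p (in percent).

60%

#fbc41a is rgb(251, 196, 26); #b19b57 is rgb(177, 155, 87).
On the R channel (widest range): 177 ≈ 251 + (p/100)(128 − 251), so p ≈ 100×(177 − 251)/(128 − 251) = -7400/-123 = 60.16.
p = 60 reproduces all three channels after rounding.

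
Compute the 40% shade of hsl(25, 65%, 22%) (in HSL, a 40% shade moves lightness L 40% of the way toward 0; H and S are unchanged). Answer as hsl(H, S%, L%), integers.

L moves 40% from 22 toward 0: 22 − 8.8 = 13.2 → 13.
H and S are unchanged.

hsl(25, 65%, 13%)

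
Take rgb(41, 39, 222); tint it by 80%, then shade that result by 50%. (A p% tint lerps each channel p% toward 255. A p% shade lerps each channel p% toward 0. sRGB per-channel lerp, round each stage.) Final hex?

Lerp each channel 80% toward 255:
  R: 41 + 0.8×(255−41) = 41 + 171.2 = 212.2 → 212
  G: 39 + 0.8×(255−39) = 39 + 172.8 = 211.8 → 212
  B: 222 + 0.8×(255−222) = 222 + 26.4 = 248.4 → 248
After the tint: rgb(212, 212, 248) = #d4d4f8.
Per channel, c → c + 0.5(0 − c):
  R: 212 − 106 = 106 → 106
  G: 212 + 0.5×(0−212) = 212 − 106 = 106 → 106
  B: 248 − 124 = 124 → 124
rgb(106, 106, 124) = #6a6a7c.

#6a6a7c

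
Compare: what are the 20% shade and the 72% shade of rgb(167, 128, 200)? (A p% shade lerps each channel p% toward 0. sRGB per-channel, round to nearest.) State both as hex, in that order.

20% shade:
  R: 167 − 33.4 = 133.6 → 134
  G: 128 − 25.6 = 102.4 → 102
  B: 200 − 40 = 160 → 160
  → #8666a0
72% shade:
  R: 167 + 0.72×(0−167) = 167 − 120.24 = 46.76 → 47
  G: 128 − 92.16 = 35.84 → 36
  B: 200 − 144 = 56 → 56
  → #2f2438

#8666a0, #2f2438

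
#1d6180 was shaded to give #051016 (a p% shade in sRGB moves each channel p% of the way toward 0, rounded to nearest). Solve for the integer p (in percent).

83%

#1d6180 is rgb(29, 97, 128); #051016 is rgb(5, 16, 22).
On the B channel (widest range): 22 ≈ 128 + (p/100)(0 − 128), so p ≈ 100×(22 − 128)/(0 − 128) = -10600/-128 = 82.81.
p = 83 reproduces all three channels after rounding.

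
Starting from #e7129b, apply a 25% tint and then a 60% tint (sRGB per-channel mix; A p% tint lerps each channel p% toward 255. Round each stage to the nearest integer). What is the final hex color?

#e7129b is rgb(231, 18, 155).
A 25% tint moves each channel 25% toward 255:
  R: 231 + 0.25×(255−231) = 231 + 6 = 237 → 237
  G: 18 + 0.25×(255−18) = 18 + 59.25 = 77.25 → 77
  B: 155 + 0.25×(255−155) = 155 + 25 = 180 → 180
After the tint: rgb(237, 77, 180) = #ed4db4.
Lerp each channel 60% toward 255:
  R: 237 + 0.6×(255−237) = 237 + 10.8 = 247.8 → 248
  G: 77 + 0.6×(255−77) = 77 + 106.8 = 183.8 → 184
  B: 180 + 45 = 225 → 225
rgb(248, 184, 225) = #f8b8e1.

#f8b8e1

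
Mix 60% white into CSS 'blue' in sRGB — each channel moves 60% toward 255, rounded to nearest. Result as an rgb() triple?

CSS blue is rgb(0, 0, 255).
A 60% tint moves each channel 60% toward 255:
  R: 0 + 0.6×(255−0) = 0 + 153 = 153 → 153
  G: 0 + 153 = 153 → 153
  B: 255 + 0 = 255 → 255

rgb(153, 153, 255)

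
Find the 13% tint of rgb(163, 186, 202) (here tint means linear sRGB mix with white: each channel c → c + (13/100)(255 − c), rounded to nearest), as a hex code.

Per channel, c → c + 0.13(255 − c):
  R: 163 + 0.13×(255−163) = 163 + 11.96 = 174.96 → 175
  G: 186 + 0.13×(255−186) = 186 + 8.97 = 194.97 → 195
  B: 202 + 6.89 = 208.89 → 209
rgb(175, 195, 209) = #AFC3D1.

#AFC3D1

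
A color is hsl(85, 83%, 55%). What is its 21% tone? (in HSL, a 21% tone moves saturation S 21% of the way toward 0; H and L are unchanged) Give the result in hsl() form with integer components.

S moves 21% from 83 toward 0: 83 − 17.43 = 65.57 → 66.
H and L are unchanged.

hsl(85, 66%, 55%)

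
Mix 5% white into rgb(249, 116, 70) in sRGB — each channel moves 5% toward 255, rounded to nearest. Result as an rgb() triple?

rgb(249, 123, 79)

A 5% tint moves each channel 5% toward 255:
  R: 249 + 0.05×(255−249) = 249 + 0.3 = 249.3 → 249
  G: 116 + 0.05×(255−116) = 116 + 6.95 = 122.95 → 123
  B: 70 + 0.05×(255−70) = 70 + 9.25 = 79.25 → 79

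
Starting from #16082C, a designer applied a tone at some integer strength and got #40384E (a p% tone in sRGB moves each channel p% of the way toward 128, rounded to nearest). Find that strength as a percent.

40%

#16082C is rgb(22, 8, 44); #40384E is rgb(64, 56, 78).
On the G channel (widest range): 56 ≈ 8 + (p/100)(128 − 8), so p ≈ 100×(56 − 8)/(128 − 8) = 4800/120 = 40.00.
p = 40 reproduces all three channels after rounding.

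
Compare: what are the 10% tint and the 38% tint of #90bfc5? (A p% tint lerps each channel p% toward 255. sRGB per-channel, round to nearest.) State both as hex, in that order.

#9bc5cb, #bad7db

#90bfc5 is rgb(144, 191, 197).
10% tint:
  R: 144 + 0.1×(255−144) = 144 + 11.1 = 155.1 → 155
  G: 191 + 0.1×(255−191) = 191 + 6.4 = 197.4 → 197
  B: 197 + 0.1×(255−197) = 197 + 5.8 = 202.8 → 203
  → #9bc5cb
38% tint:
  R: 144 + 0.38×(255−144) = 144 + 42.18 = 186.18 → 186
  G: 191 + 24.32 = 215.32 → 215
  B: 197 + 0.38×(255−197) = 197 + 22.04 = 219.04 → 219
  → #bad7db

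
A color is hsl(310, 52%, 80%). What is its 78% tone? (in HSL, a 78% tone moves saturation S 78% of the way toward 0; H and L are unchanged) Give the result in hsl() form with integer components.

hsl(310, 11%, 80%)

S moves 78% from 52 toward 0: 52 − 40.56 = 11.44 → 11.
H and L are unchanged.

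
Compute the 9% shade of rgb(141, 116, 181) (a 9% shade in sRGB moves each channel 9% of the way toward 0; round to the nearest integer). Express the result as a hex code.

Per channel, c → c + 0.09(0 − c):
  R: 141 − 12.69 = 128.31 → 128
  G: 116 + 0.09×(0−116) = 116 − 10.44 = 105.56 → 106
  B: 181 + 0.09×(0−181) = 181 − 16.29 = 164.71 → 165
rgb(128, 106, 165) = #806aa5.

#806aa5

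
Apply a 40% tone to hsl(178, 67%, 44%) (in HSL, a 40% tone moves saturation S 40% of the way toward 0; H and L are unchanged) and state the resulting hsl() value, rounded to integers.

hsl(178, 40%, 44%)

S moves 40% from 67 toward 0: 67 − 26.8 = 40.2 → 40.
H and L are unchanged.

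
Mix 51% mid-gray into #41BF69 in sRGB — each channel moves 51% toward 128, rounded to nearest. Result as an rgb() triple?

#41BF69 is rgb(65, 191, 105).
Lerp each channel 51% toward 128:
  R: 65 + 32.13 = 97.13 → 97
  G: 191 + 0.51×(128−191) = 191 − 32.13 = 158.87 → 159
  B: 105 + 0.51×(128−105) = 105 + 11.73 = 116.73 → 117

rgb(97, 159, 117)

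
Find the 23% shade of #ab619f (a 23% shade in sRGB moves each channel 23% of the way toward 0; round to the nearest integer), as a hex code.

#ab619f is rgb(171, 97, 159).
Per channel, c → c + 0.23(0 − c):
  R: 171 − 39.33 = 131.67 → 132
  G: 97 − 22.31 = 74.69 → 75
  B: 159 + 0.23×(0−159) = 159 − 36.57 = 122.43 → 122
rgb(132, 75, 122) = #844b7a.

#844b7a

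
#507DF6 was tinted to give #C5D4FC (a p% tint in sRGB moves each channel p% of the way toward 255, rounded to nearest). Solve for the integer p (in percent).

67%

#507DF6 is rgb(80, 125, 246); #C5D4FC is rgb(197, 212, 252).
On the R channel (widest range): 197 ≈ 80 + (p/100)(255 − 80), so p ≈ 100×(197 − 80)/(255 − 80) = 11700/175 = 66.86.
p = 67 reproduces all three channels after rounding.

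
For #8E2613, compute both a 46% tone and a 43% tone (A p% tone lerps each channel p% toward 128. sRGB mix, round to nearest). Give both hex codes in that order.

#8E2613 is rgb(142, 38, 19).
46% tone:
  R: 142 + 0.46×(128−142) = 142 − 6.44 = 135.56 → 136
  G: 38 + 0.46×(128−38) = 38 + 41.4 = 79.4 → 79
  B: 19 + 0.46×(128−19) = 19 + 50.14 = 69.14 → 69
  → #884F45
43% tone:
  R: 142 + 0.43×(128−142) = 142 − 6.02 = 135.98 → 136
  G: 38 + 0.43×(128−38) = 38 + 38.7 = 76.7 → 77
  B: 19 + 0.43×(128−19) = 19 + 46.87 = 65.87 → 66
  → #884D42

#884F45, #884D42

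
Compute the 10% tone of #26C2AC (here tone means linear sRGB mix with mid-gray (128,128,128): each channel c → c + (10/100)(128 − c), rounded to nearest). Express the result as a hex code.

#2FBBA8

#26C2AC is rgb(38, 194, 172).
A 10% tone moves each channel 10% toward 128:
  R: 38 + 9 = 47 → 47
  G: 194 − 6.6 = 187.4 → 187
  B: 172 − 4.4 = 167.6 → 168
rgb(47, 187, 168) = #2FBBA8.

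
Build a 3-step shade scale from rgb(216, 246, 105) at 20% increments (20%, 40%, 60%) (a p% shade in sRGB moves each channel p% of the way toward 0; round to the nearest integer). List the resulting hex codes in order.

20%: (216 − 43.2 = 172.8→173, 246 − 49.2 = 196.8→197, 105 − 21 = 84→84) → #adc554
40%: (216 − 86.4 = 129.6→130, 246 − 98.4 = 147.6→148, 105 − 42 = 63→63) → #82943f
60%: (216 − 129.6 = 86.4→86, 246 − 147.6 = 98.4→98, 105 − 63 = 42→42) → #56622a

#adc554, #82943f, #56622a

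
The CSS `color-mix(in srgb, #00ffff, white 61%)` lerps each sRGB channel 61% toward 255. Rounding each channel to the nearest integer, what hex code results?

#9cffff

#00ffff is rgb(0, 255, 255).
Lerp each channel 61% toward 255:
  R: 0 + 0.61×(255−0) = 0 + 155.55 = 155.55 → 156
  G: 255 + 0.61×(255−255) = 255 + 0 = 255 → 255
  B: 255 + 0.61×(255−255) = 255 + 0 = 255 → 255
rgb(156, 255, 255) = #9cffff.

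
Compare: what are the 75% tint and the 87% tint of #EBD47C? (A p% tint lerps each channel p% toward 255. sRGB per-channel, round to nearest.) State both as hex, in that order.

#FAF4DE, #FCF9EE

#EBD47C is rgb(235, 212, 124).
75% tint:
  R: 235 + 0.75×(255−235) = 235 + 15 = 250 → 250
  G: 212 + 0.75×(255−212) = 212 + 32.25 = 244.25 → 244
  B: 124 + 0.75×(255−124) = 124 + 98.25 = 222.25 → 222
  → #FAF4DE
87% tint:
  R: 235 + 0.87×(255−235) = 235 + 17.4 = 252.4 → 252
  G: 212 + 37.41 = 249.41 → 249
  B: 124 + 0.87×(255−124) = 124 + 113.97 = 237.97 → 238
  → #FCF9EE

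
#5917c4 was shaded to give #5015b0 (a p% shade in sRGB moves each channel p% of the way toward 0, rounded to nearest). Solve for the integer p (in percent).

10%

#5917c4 is rgb(89, 23, 196); #5015b0 is rgb(80, 21, 176).
On the B channel (widest range): 176 ≈ 196 + (p/100)(0 − 196), so p ≈ 100×(176 − 196)/(0 − 196) = -2000/-196 = 10.20.
p = 10 reproduces all three channels after rounding.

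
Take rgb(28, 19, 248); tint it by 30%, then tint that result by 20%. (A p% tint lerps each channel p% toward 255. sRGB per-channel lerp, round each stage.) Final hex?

A 30% tint moves each channel 30% toward 255:
  R: 28 + 0.3×(255−28) = 28 + 68.1 = 96.1 → 96
  G: 19 + 0.3×(255−19) = 19 + 70.8 = 89.8 → 90
  B: 248 + 2.1 = 250.1 → 250
After the tint: rgb(96, 90, 250) = #605AFA.
Lerp each channel 20% toward 255:
  R: 96 + 0.2×(255−96) = 96 + 31.8 = 127.8 → 128
  G: 90 + 33 = 123 → 123
  B: 250 + 0.2×(255−250) = 250 + 1 = 251 → 251
rgb(128, 123, 251) = #807BFB.

#807BFB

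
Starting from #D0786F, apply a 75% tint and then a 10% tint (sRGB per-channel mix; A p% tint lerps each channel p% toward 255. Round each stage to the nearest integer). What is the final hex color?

#D0786F is rgb(208, 120, 111).
Lerp each channel 75% toward 255:
  R: 208 + 35.25 = 243.25 → 243
  G: 120 + 0.75×(255−120) = 120 + 101.25 = 221.25 → 221
  B: 111 + 108 = 219 → 219
After the tint: rgb(243, 221, 219) = #F3DDDB.
A 10% tint moves each channel 10% toward 255:
  R: 243 + 0.1×(255−243) = 243 + 1.2 = 244.2 → 244
  G: 221 + 3.4 = 224.4 → 224
  B: 219 + 0.1×(255−219) = 219 + 3.6 = 222.6 → 223
rgb(244, 224, 223) = #F4E0DF.

#F4E0DF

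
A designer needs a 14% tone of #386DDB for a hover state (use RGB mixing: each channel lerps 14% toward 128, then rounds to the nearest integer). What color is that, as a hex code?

#4270CE

#386DDB is rgb(56, 109, 219).
Lerp each channel 14% toward 128:
  R: 56 + 10.08 = 66.08 → 66
  G: 109 + 0.14×(128−109) = 109 + 2.66 = 111.66 → 112
  B: 219 + 0.14×(128−219) = 219 − 12.74 = 206.26 → 206
rgb(66, 112, 206) = #4270CE.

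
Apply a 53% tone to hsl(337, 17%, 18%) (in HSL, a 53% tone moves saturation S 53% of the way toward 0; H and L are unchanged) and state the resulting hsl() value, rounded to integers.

hsl(337, 8%, 18%)

S moves 53% from 17 toward 0: 17 − 9.01 = 7.99 → 8.
H and L are unchanged.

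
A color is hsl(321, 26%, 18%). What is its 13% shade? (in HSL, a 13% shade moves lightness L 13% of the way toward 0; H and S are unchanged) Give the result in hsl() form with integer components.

hsl(321, 26%, 16%)

L moves 13% from 18 toward 0: 18 − 2.34 = 15.66 → 16.
H and S are unchanged.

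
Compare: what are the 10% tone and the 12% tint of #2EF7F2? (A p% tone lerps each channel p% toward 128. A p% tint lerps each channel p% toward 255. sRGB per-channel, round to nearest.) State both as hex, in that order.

#36EBE7, #47F8F4

#2EF7F2 is rgb(46, 247, 242).
10% tone:
  R: 46 + 0.1×(128−46) = 46 + 8.2 = 54.2 → 54
  G: 247 − 11.9 = 235.1 → 235
  B: 242 − 11.4 = 230.6 → 231
  → #36EBE7
12% tint:
  R: 46 + 25.08 = 71.08 → 71
  G: 247 + 0.96 = 247.96 → 248
  B: 242 + 0.12×(255−242) = 242 + 1.56 = 243.56 → 244
  → #47F8F4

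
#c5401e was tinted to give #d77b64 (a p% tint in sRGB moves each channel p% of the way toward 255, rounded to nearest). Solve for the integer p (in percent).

31%

#c5401e is rgb(197, 64, 30); #d77b64 is rgb(215, 123, 100).
On the B channel (widest range): 100 ≈ 30 + (p/100)(255 − 30), so p ≈ 100×(100 − 30)/(255 − 30) = 7000/225 = 31.11.
p = 31 reproduces all three channels after rounding.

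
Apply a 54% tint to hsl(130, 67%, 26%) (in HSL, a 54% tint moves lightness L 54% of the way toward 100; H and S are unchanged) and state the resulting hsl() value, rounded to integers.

hsl(130, 67%, 66%)

L moves 54% from 26 toward 100: 26 + 39.96 = 65.96 → 66.
H and S are unchanged.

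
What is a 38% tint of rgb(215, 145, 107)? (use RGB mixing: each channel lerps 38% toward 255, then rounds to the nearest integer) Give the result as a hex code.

#E6BBA3

Per channel, c → c + 0.38(255 − c):
  R: 215 + 0.38×(255−215) = 215 + 15.2 = 230.2 → 230
  G: 145 + 41.8 = 186.8 → 187
  B: 107 + 0.38×(255−107) = 107 + 56.24 = 163.24 → 163
rgb(230, 187, 163) = #E6BBA3.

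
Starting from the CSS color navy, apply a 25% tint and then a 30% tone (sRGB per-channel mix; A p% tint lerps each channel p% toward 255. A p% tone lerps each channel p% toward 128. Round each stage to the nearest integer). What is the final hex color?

#535396

CSS navy is rgb(0, 0, 128).
A 25% tint moves each channel 25% toward 255:
  R: 0 + 0.25×(255−0) = 0 + 63.75 = 63.75 → 64
  G: 0 + 0.25×(255−0) = 0 + 63.75 = 63.75 → 64
  B: 128 + 31.75 = 159.75 → 160
After the tint: rgb(64, 64, 160) = #4040a0.
Per channel, c → c + 0.3(128 − c):
  R: 64 + 19.2 = 83.2 → 83
  G: 64 + 0.3×(128−64) = 64 + 19.2 = 83.2 → 83
  B: 160 − 9.6 = 150.4 → 150
rgb(83, 83, 150) = #535396.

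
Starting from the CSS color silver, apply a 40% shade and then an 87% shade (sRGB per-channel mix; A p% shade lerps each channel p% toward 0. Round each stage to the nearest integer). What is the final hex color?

#0f0f0f

CSS silver is rgb(192, 192, 192).
A 40% shade moves each channel 40% toward 0:
  R: 192 − 76.8 = 115.2 → 115
  G: 192 + 0.4×(0−192) = 192 − 76.8 = 115.2 → 115
  B: 192 + 0.4×(0−192) = 192 − 76.8 = 115.2 → 115
After the shade: rgb(115, 115, 115) = #737373.
Per channel, c → c + 0.87(0 − c):
  R: 115 + 0.87×(0−115) = 115 − 100.05 = 14.95 → 15
  G: 115 − 100.05 = 14.95 → 15
  B: 115 + 0.87×(0−115) = 115 − 100.05 = 14.95 → 15
rgb(15, 15, 15) = #0f0f0f.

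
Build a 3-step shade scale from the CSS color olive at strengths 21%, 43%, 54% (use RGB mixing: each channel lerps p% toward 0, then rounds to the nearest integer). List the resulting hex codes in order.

#656500, #494900, #3B3B00

CSS olive is rgb(128, 128, 0).
21%: (128 − 26.88 = 101.12→101, 128 − 26.88 = 101.12→101, 0→0) → #656500
43%: (128 − 55.04 = 72.96→73, 128 − 55.04 = 72.96→73, 0→0) → #494900
54%: (128 − 69.12 = 58.88→59, 128 − 69.12 = 58.88→59, 0→0) → #3B3B00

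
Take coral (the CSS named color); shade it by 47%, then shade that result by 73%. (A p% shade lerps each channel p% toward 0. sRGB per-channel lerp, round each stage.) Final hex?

#24120B

CSS coral is rgb(255, 127, 80).
Per channel, c → c + 0.47(0 − c):
  R: 255 + 0.47×(0−255) = 255 − 119.85 = 135.15 → 135
  G: 127 − 59.69 = 67.31 → 67
  B: 80 − 37.6 = 42.4 → 42
After the shade: rgb(135, 67, 42) = #87432A.
Lerp each channel 73% toward 0:
  R: 135 + 0.73×(0−135) = 135 − 98.55 = 36.45 → 36
  G: 67 − 48.91 = 18.09 → 18
  B: 42 − 30.66 = 11.34 → 11
rgb(36, 18, 11) = #24120B.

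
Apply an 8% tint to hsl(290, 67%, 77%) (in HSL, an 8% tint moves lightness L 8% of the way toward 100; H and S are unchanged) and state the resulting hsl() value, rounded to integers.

hsl(290, 67%, 79%)

L moves 8% from 77 toward 100: 77 + 1.84 = 78.84 → 79.
H and S are unchanged.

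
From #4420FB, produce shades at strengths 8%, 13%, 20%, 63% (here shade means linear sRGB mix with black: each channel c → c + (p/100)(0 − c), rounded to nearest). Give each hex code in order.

#3F1DE7, #3B1CDA, #361AC9, #190C5D

#4420FB is rgb(68, 32, 251).
8%: (68 − 5.44 = 62.56→63, 32 − 2.56 = 29.44→29, 251 − 20.08 = 230.92→231) → #3F1DE7
13%: (68 − 8.84 = 59.16→59, 32 − 4.16 = 27.84→28, 251 − 32.63 = 218.37→218) → #3B1CDA
20%: (68 − 13.6 = 54.4→54, 32 − 6.4 = 25.6→26, 251 − 50.2 = 200.8→201) → #361AC9
63%: (68 − 42.84 = 25.16→25, 32 − 20.16 = 11.84→12, 251 − 158.13 = 92.87→93) → #190C5D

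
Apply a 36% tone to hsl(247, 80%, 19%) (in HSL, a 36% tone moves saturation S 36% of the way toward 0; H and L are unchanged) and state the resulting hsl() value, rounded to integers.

hsl(247, 51%, 19%)

S moves 36% from 80 toward 0: 80 − 28.8 = 51.2 → 51.
H and L are unchanged.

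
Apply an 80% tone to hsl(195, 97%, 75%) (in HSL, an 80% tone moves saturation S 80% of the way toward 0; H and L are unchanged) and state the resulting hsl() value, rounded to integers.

S moves 80% from 97 toward 0: 97 − 77.6 = 19.4 → 19.
H and L are unchanged.

hsl(195, 19%, 75%)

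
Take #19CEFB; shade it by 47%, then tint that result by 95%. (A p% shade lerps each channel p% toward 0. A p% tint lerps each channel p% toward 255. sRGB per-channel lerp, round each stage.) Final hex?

#F3F8F9

#19CEFB is rgb(25, 206, 251).
A 47% shade moves each channel 47% toward 0:
  R: 25 + 0.47×(0−25) = 25 − 11.75 = 13.25 → 13
  G: 206 + 0.47×(0−206) = 206 − 96.82 = 109.18 → 109
  B: 251 + 0.47×(0−251) = 251 − 117.97 = 133.03 → 133
After the shade: rgb(13, 109, 133) = #0D6D85.
A 95% tint moves each channel 95% toward 255:
  R: 13 + 0.95×(255−13) = 13 + 229.9 = 242.9 → 243
  G: 109 + 0.95×(255−109) = 109 + 138.7 = 247.7 → 248
  B: 133 + 115.9 = 248.9 → 249
rgb(243, 248, 249) = #F3F8F9.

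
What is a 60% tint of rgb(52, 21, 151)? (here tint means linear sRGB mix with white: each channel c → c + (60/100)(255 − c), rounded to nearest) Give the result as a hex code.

A 60% tint moves each channel 60% toward 255:
  R: 52 + 121.8 = 173.8 → 174
  G: 21 + 0.6×(255−21) = 21 + 140.4 = 161.4 → 161
  B: 151 + 0.6×(255−151) = 151 + 62.4 = 213.4 → 213
rgb(174, 161, 213) = #aea1d5.

#aea1d5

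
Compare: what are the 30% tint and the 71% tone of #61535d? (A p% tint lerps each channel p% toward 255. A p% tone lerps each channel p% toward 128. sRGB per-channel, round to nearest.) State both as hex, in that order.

#90878e, #777376

#61535d is rgb(97, 83, 93).
30% tint:
  R: 97 + 47.4 = 144.4 → 144
  G: 83 + 51.6 = 134.6 → 135
  B: 93 + 48.6 = 141.6 → 142
  → #90878e
71% tone:
  R: 97 + 22.01 = 119.01 → 119
  G: 83 + 0.71×(128−83) = 83 + 31.95 = 114.95 → 115
  B: 93 + 0.71×(128−93) = 93 + 24.85 = 117.85 → 118
  → #777376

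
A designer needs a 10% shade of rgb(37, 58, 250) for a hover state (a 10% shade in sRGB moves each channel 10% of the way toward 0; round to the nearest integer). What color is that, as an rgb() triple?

Per channel, c → c + 0.1(0 − c):
  R: 37 + 0.1×(0−37) = 37 − 3.7 = 33.3 → 33
  G: 58 − 5.8 = 52.2 → 52
  B: 250 + 0.1×(0−250) = 250 − 25 = 225 → 225

rgb(33, 52, 225)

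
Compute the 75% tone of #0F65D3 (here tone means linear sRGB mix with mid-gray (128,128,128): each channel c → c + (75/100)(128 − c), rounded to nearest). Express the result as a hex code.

#0F65D3 is rgb(15, 101, 211).
Per channel, c → c + 0.75(128 − c):
  R: 15 + 0.75×(128−15) = 15 + 84.75 = 99.75 → 100
  G: 101 + 0.75×(128−101) = 101 + 20.25 = 121.25 → 121
  B: 211 + 0.75×(128−211) = 211 − 62.25 = 148.75 → 149
rgb(100, 121, 149) = #647995.

#647995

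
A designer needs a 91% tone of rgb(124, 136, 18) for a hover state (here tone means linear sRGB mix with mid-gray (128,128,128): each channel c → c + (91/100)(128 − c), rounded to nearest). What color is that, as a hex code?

#808176

Lerp each channel 91% toward 128:
  R: 124 + 0.91×(128−124) = 124 + 3.64 = 127.64 → 128
  G: 136 + 0.91×(128−136) = 136 − 7.28 = 128.72 → 129
  B: 18 + 100.1 = 118.1 → 118
rgb(128, 129, 118) = #808176.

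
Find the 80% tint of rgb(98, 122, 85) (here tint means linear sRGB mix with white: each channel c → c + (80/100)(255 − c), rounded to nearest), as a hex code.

#E0E4DD

Per channel, c → c + 0.8(255 − c):
  R: 98 + 0.8×(255−98) = 98 + 125.6 = 223.6 → 224
  G: 122 + 0.8×(255−122) = 122 + 106.4 = 228.4 → 228
  B: 85 + 136 = 221 → 221
rgb(224, 228, 221) = #E0E4DD.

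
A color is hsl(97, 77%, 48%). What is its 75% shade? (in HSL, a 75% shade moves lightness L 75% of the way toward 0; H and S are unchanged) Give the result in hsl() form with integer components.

hsl(97, 77%, 12%)

L moves 75% from 48 toward 0: 48 − 36 = 12 → 12.
H and S are unchanged.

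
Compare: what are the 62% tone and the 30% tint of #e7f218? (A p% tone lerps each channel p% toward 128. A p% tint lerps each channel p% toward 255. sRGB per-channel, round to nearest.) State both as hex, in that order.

#e7f218 is rgb(231, 242, 24).
62% tone:
  R: 231 + 0.62×(128−231) = 231 − 63.86 = 167.14 → 167
  G: 242 + 0.62×(128−242) = 242 − 70.68 = 171.32 → 171
  B: 24 + 64.48 = 88.48 → 88
  → #a7ab58
30% tint:
  R: 231 + 7.2 = 238.2 → 238
  G: 242 + 0.3×(255−242) = 242 + 3.9 = 245.9 → 246
  B: 24 + 0.3×(255−24) = 24 + 69.3 = 93.3 → 93
  → #eef65d

#a7ab58, #eef65d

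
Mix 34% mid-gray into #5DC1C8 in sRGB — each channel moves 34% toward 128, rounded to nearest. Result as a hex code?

#69ABB0

#5DC1C8 is rgb(93, 193, 200).
Lerp each channel 34% toward 128:
  R: 93 + 0.34×(128−93) = 93 + 11.9 = 104.9 → 105
  G: 193 − 22.1 = 170.9 → 171
  B: 200 − 24.48 = 175.52 → 176
rgb(105, 171, 176) = #69ABB0.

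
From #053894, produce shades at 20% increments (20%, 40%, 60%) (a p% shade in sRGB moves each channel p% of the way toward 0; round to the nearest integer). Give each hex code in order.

#042D76, #032259, #02163B

#053894 is rgb(5, 56, 148).
20%: (5 − 1 = 4→4, 56 − 11.2 = 44.8→45, 148 − 29.6 = 118.4→118) → #042D76
40%: (5 − 2 = 3→3, 56 − 22.4 = 33.6→34, 148 − 59.2 = 88.8→89) → #032259
60%: (5 − 3 = 2→2, 56 − 33.6 = 22.4→22, 148 − 88.8 = 59.2→59) → #02163B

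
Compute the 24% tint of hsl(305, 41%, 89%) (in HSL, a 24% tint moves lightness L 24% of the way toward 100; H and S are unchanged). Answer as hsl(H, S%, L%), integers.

hsl(305, 41%, 92%)

L moves 24% from 89 toward 100: 89 + 2.64 = 91.64 → 92.
H and S are unchanged.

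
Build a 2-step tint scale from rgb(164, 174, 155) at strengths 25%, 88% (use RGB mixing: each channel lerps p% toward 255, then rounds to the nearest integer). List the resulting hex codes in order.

#bbc2b4, #f4f5f3

25%: (164 + 22.75 = 186.75→187, 174 + 20.25 = 194.25→194, 155 + 25 = 180→180) → #bbc2b4
88%: (164 + 80.08 = 244.08→244, 174 + 71.28 = 245.28→245, 155 + 88 = 243→243) → #f4f5f3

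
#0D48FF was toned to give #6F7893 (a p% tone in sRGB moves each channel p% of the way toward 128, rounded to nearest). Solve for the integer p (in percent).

85%

#0D48FF is rgb(13, 72, 255); #6F7893 is rgb(111, 120, 147).
On the B channel (widest range): 147 ≈ 255 + (p/100)(128 − 255), so p ≈ 100×(147 − 255)/(128 − 255) = -10800/-127 = 85.04.
p = 85 reproduces all three channels after rounding.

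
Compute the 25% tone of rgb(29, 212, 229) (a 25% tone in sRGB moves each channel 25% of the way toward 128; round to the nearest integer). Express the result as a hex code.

#36bfcc

Per channel, c → c + 0.25(128 − c):
  R: 29 + 0.25×(128−29) = 29 + 24.75 = 53.75 → 54
  G: 212 + 0.25×(128−212) = 212 − 21 = 191 → 191
  B: 229 + 0.25×(128−229) = 229 − 25.25 = 203.75 → 204
rgb(54, 191, 204) = #36bfcc.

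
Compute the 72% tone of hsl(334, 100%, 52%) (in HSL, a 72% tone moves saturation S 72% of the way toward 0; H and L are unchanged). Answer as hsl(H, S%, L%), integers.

hsl(334, 28%, 52%)

S moves 72% from 100 toward 0: 100 − 72 = 28 → 28.
H and L are unchanged.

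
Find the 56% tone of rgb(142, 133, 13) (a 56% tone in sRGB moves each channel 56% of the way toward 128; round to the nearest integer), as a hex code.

#86824D

Per channel, c → c + 0.56(128 − c):
  R: 142 − 7.84 = 134.16 → 134
  G: 133 + 0.56×(128−133) = 133 − 2.8 = 130.2 → 130
  B: 13 + 0.56×(128−13) = 13 + 64.4 = 77.4 → 77
rgb(134, 130, 77) = #86824D.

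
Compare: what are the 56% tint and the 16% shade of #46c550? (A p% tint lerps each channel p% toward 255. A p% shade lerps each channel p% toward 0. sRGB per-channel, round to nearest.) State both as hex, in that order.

#aee5b2, #3ba543

#46c550 is rgb(70, 197, 80).
56% tint:
  R: 70 + 0.56×(255−70) = 70 + 103.6 = 173.6 → 174
  G: 197 + 0.56×(255−197) = 197 + 32.48 = 229.48 → 229
  B: 80 + 98 = 178 → 178
  → #aee5b2
16% shade:
  R: 70 − 11.2 = 58.8 → 59
  G: 197 + 0.16×(0−197) = 197 − 31.52 = 165.48 → 165
  B: 80 + 0.16×(0−80) = 80 − 12.8 = 67.2 → 67
  → #3ba543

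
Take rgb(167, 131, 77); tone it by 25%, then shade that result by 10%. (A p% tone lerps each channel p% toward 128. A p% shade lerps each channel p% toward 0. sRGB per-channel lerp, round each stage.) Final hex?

#8D7551

A 25% tone moves each channel 25% toward 128:
  R: 167 − 9.75 = 157.25 → 157
  G: 131 + 0.25×(128−131) = 131 − 0.75 = 130.25 → 130
  B: 77 + 0.25×(128−77) = 77 + 12.75 = 89.75 → 90
After the tone: rgb(157, 130, 90) = #9D825A.
Per channel, c → c + 0.1(0 − c):
  R: 157 − 15.7 = 141.3 → 141
  G: 130 + 0.1×(0−130) = 130 − 13 = 117 → 117
  B: 90 − 9 = 81 → 81
rgb(141, 117, 81) = #8D7551.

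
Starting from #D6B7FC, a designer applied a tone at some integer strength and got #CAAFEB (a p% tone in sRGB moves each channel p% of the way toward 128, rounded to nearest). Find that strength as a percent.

14%

#D6B7FC is rgb(214, 183, 252); #CAAFEB is rgb(202, 175, 235).
On the B channel (widest range): 235 ≈ 252 + (p/100)(128 − 252), so p ≈ 100×(235 − 252)/(128 − 252) = -1700/-124 = 13.71.
p = 14 reproduces all three channels after rounding.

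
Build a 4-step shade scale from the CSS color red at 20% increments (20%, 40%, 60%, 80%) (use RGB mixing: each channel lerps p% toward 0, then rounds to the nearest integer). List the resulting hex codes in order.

CSS red is rgb(255, 0, 0).
20%: (255 − 51 = 204→204, 0→0, 0→0) → #cc0000
40%: (255 − 102 = 153→153, 0→0, 0→0) → #990000
60%: (255 − 153 = 102→102, 0→0, 0→0) → #660000
80%: (255 − 204 = 51→51, 0→0, 0→0) → #330000

#cc0000, #990000, #660000, #330000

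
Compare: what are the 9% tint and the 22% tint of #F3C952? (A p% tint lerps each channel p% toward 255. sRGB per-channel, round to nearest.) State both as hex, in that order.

#F4CE62, #F6D578

#F3C952 is rgb(243, 201, 82).
9% tint:
  R: 243 + 1.08 = 244.08 → 244
  G: 201 + 4.86 = 205.86 → 206
  B: 82 + 0.09×(255−82) = 82 + 15.57 = 97.57 → 98
  → #F4CE62
22% tint:
  R: 243 + 0.22×(255−243) = 243 + 2.64 = 245.64 → 246
  G: 201 + 11.88 = 212.88 → 213
  B: 82 + 0.22×(255−82) = 82 + 38.06 = 120.06 → 120
  → #F6D578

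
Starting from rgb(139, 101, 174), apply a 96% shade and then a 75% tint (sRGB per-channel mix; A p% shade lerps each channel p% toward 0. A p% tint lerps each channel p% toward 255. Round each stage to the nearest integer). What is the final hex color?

A 96% shade moves each channel 96% toward 0:
  R: 139 − 133.44 = 5.56 → 6
  G: 101 + 0.96×(0−101) = 101 − 96.96 = 4.04 → 4
  B: 174 + 0.96×(0−174) = 174 − 167.04 = 6.96 → 7
After the shade: rgb(6, 4, 7) = #060407.
Lerp each channel 75% toward 255:
  R: 6 + 0.75×(255−6) = 6 + 186.75 = 192.75 → 193
  G: 4 + 0.75×(255−4) = 4 + 188.25 = 192.25 → 192
  B: 7 + 0.75×(255−7) = 7 + 186 = 193 → 193
rgb(193, 192, 193) = #c1c0c1.

#c1c0c1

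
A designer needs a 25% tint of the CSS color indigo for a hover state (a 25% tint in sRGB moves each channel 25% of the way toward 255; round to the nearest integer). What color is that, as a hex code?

CSS indigo is rgb(75, 0, 130).
Per channel, c → c + 0.25(255 − c):
  R: 75 + 0.25×(255−75) = 75 + 45 = 120 → 120
  G: 0 + 0.25×(255−0) = 0 + 63.75 = 63.75 → 64
  B: 130 + 31.25 = 161.25 → 161
rgb(120, 64, 161) = #7840a1.

#7840a1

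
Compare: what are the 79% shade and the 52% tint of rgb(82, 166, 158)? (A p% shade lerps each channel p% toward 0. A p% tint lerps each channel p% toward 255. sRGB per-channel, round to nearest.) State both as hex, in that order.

79% shade:
  R: 82 + 0.79×(0−82) = 82 − 64.78 = 17.22 → 17
  G: 166 + 0.79×(0−166) = 166 − 131.14 = 34.86 → 35
  B: 158 − 124.82 = 33.18 → 33
  → #112321
52% tint:
  R: 82 + 89.96 = 171.96 → 172
  G: 166 + 0.52×(255−166) = 166 + 46.28 = 212.28 → 212
  B: 158 + 50.44 = 208.44 → 208
  → #ACD4D0

#112321, #ACD4D0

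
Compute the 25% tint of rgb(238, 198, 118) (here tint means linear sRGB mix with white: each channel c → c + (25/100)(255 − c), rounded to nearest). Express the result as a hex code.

#F2D498

Lerp each channel 25% toward 255:
  R: 238 + 0.25×(255−238) = 238 + 4.25 = 242.25 → 242
  G: 198 + 14.25 = 212.25 → 212
  B: 118 + 34.25 = 152.25 → 152
rgb(242, 212, 152) = #F2D498.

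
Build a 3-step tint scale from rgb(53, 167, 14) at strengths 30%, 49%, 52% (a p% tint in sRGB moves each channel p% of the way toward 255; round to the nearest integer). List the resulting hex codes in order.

30%: (53 + 60.6 = 113.6→114, 167 + 26.4 = 193.4→193, 14 + 72.3 = 86.3→86) → #72C156
49%: (53 + 98.98 = 151.98→152, 167 + 43.12 = 210.12→210, 14 + 118.09 = 132.09→132) → #98D284
52%: (53 + 105.04 = 158.04→158, 167 + 45.76 = 212.76→213, 14 + 125.32 = 139.32→139) → #9ED58B

#72C156, #98D284, #9ED58B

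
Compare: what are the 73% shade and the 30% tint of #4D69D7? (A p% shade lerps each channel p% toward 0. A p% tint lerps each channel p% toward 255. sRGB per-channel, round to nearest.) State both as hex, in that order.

#151C3A, #8296E3

#4D69D7 is rgb(77, 105, 215).
73% shade:
  R: 77 + 0.73×(0−77) = 77 − 56.21 = 20.79 → 21
  G: 105 − 76.65 = 28.35 → 28
  B: 215 − 156.95 = 58.05 → 58
  → #151C3A
30% tint:
  R: 77 + 0.3×(255−77) = 77 + 53.4 = 130.4 → 130
  G: 105 + 0.3×(255−105) = 105 + 45 = 150 → 150
  B: 215 + 0.3×(255−215) = 215 + 12 = 227 → 227
  → #8296E3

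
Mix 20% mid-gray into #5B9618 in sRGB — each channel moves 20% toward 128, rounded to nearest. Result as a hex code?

#62922D

#5B9618 is rgb(91, 150, 24).
Per channel, c → c + 0.2(128 − c):
  R: 91 + 0.2×(128−91) = 91 + 7.4 = 98.4 → 98
  G: 150 + 0.2×(128−150) = 150 − 4.4 = 145.6 → 146
  B: 24 + 20.8 = 44.8 → 45
rgb(98, 146, 45) = #62922D.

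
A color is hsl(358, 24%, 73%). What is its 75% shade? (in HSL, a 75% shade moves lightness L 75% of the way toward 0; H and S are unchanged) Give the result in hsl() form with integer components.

hsl(358, 24%, 18%)

L moves 75% from 73 toward 0: 73 − 54.75 = 18.25 → 18.
H and S are unchanged.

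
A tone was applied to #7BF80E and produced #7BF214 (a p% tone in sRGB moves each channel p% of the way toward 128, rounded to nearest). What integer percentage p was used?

5%

#7BF80E is rgb(123, 248, 14); #7BF214 is rgb(123, 242, 20).
On the G channel (widest range): 242 ≈ 248 + (p/100)(128 − 248), so p ≈ 100×(242 − 248)/(128 − 248) = -600/-120 = 5.00.
p = 5 reproduces all three channels after rounding.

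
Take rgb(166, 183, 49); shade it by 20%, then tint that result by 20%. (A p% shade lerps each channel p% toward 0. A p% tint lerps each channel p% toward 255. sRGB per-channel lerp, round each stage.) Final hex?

#9DA852

Per channel, c → c + 0.2(0 − c):
  R: 166 − 33.2 = 132.8 → 133
  G: 183 − 36.6 = 146.4 → 146
  B: 49 + 0.2×(0−49) = 49 − 9.8 = 39.2 → 39
After the shade: rgb(133, 146, 39) = #859227.
Lerp each channel 20% toward 255:
  R: 133 + 0.2×(255−133) = 133 + 24.4 = 157.4 → 157
  G: 146 + 21.8 = 167.8 → 168
  B: 39 + 43.2 = 82.2 → 82
rgb(157, 168, 82) = #9DA852.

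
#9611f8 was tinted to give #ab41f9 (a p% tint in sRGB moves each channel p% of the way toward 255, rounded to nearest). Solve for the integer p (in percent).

20%

#9611f8 is rgb(150, 17, 248); #ab41f9 is rgb(171, 65, 249).
On the G channel (widest range): 65 ≈ 17 + (p/100)(255 − 17), so p ≈ 100×(65 − 17)/(255 − 17) = 4800/238 = 20.17.
p = 20 reproduces all three channels after rounding.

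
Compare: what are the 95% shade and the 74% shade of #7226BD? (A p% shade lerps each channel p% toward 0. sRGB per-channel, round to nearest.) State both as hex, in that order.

#060209, #1E0A31

#7226BD is rgb(114, 38, 189).
95% shade:
  R: 114 − 108.3 = 5.7 → 6
  G: 38 − 36.1 = 1.9 → 2
  B: 189 + 0.95×(0−189) = 189 − 179.55 = 9.45 → 9
  → #060209
74% shade:
  R: 114 − 84.36 = 29.64 → 30
  G: 38 + 0.74×(0−38) = 38 − 28.12 = 9.88 → 10
  B: 189 + 0.74×(0−189) = 189 − 139.86 = 49.14 → 49
  → #1E0A31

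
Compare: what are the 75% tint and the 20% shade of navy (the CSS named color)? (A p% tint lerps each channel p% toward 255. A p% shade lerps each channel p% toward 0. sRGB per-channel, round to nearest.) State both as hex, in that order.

#BFBFDF, #000066

CSS navy is rgb(0, 0, 128).
75% tint:
  R: 0 + 191.25 = 191.25 → 191
  G: 0 + 0.75×(255−0) = 0 + 191.25 = 191.25 → 191
  B: 128 + 95.25 = 223.25 → 223
  → #BFBFDF
20% shade:
  R: 0 + 0.2×(0−0) = 0 + 0 = 0 → 0
  G: 0 + 0.2×(0−0) = 0 + 0 = 0 → 0
  B: 128 − 25.6 = 102.4 → 102
  → #000066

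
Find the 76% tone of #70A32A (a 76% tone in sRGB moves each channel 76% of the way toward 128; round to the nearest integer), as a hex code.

#7C886B

#70A32A is rgb(112, 163, 42).
Per channel, c → c + 0.76(128 − c):
  R: 112 + 12.16 = 124.16 → 124
  G: 163 + 0.76×(128−163) = 163 − 26.6 = 136.4 → 136
  B: 42 + 0.76×(128−42) = 42 + 65.36 = 107.36 → 107
rgb(124, 136, 107) = #7C886B.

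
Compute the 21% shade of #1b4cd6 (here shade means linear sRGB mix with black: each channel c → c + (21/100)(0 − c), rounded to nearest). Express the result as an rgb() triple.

#1b4cd6 is rgb(27, 76, 214).
A 21% shade moves each channel 21% toward 0:
  R: 27 − 5.67 = 21.33 → 21
  G: 76 + 0.21×(0−76) = 76 − 15.96 = 60.04 → 60
  B: 214 + 0.21×(0−214) = 214 − 44.94 = 169.06 → 169

rgb(21, 60, 169)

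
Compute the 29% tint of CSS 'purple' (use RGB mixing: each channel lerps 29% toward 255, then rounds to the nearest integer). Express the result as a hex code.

#A54AA5

CSS purple is rgb(128, 0, 128).
A 29% tint moves each channel 29% toward 255:
  R: 128 + 36.83 = 164.83 → 165
  G: 0 + 0.29×(255−0) = 0 + 73.95 = 73.95 → 74
  B: 128 + 0.29×(255−128) = 128 + 36.83 = 164.83 → 165
rgb(165, 74, 165) = #A54AA5.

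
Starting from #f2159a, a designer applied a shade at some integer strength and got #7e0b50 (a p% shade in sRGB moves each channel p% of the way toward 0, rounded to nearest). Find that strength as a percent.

#f2159a is rgb(242, 21, 154); #7e0b50 is rgb(126, 11, 80).
On the R channel (widest range): 126 ≈ 242 + (p/100)(0 − 242), so p ≈ 100×(126 − 242)/(0 − 242) = -11600/-242 = 47.93.
p = 48 reproduces all three channels after rounding.

48%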